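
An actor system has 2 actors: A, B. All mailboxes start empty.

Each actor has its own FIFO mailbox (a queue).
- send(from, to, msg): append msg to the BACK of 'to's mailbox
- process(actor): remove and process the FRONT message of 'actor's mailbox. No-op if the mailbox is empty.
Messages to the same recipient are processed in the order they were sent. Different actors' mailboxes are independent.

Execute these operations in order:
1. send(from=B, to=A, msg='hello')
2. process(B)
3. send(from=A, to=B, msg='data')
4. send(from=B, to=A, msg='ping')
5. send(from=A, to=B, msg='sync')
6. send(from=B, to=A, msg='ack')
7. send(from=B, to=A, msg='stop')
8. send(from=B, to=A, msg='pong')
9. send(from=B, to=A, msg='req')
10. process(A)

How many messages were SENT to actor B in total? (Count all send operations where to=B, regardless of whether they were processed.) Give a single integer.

After 1 (send(from=B, to=A, msg='hello')): A:[hello] B:[]
After 2 (process(B)): A:[hello] B:[]
After 3 (send(from=A, to=B, msg='data')): A:[hello] B:[data]
After 4 (send(from=B, to=A, msg='ping')): A:[hello,ping] B:[data]
After 5 (send(from=A, to=B, msg='sync')): A:[hello,ping] B:[data,sync]
After 6 (send(from=B, to=A, msg='ack')): A:[hello,ping,ack] B:[data,sync]
After 7 (send(from=B, to=A, msg='stop')): A:[hello,ping,ack,stop] B:[data,sync]
After 8 (send(from=B, to=A, msg='pong')): A:[hello,ping,ack,stop,pong] B:[data,sync]
After 9 (send(from=B, to=A, msg='req')): A:[hello,ping,ack,stop,pong,req] B:[data,sync]
After 10 (process(A)): A:[ping,ack,stop,pong,req] B:[data,sync]

Answer: 2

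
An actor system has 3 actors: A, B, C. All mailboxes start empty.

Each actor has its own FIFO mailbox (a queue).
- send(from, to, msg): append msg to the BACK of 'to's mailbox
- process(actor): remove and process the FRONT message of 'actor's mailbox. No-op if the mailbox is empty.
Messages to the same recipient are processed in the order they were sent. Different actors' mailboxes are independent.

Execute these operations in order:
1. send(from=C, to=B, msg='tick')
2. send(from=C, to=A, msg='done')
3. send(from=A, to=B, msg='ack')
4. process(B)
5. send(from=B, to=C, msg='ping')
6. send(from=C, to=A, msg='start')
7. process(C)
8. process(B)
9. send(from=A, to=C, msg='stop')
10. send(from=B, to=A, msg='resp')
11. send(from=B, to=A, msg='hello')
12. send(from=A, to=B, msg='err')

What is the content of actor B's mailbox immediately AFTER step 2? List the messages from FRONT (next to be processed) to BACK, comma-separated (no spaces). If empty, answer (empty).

After 1 (send(from=C, to=B, msg='tick')): A:[] B:[tick] C:[]
After 2 (send(from=C, to=A, msg='done')): A:[done] B:[tick] C:[]

tick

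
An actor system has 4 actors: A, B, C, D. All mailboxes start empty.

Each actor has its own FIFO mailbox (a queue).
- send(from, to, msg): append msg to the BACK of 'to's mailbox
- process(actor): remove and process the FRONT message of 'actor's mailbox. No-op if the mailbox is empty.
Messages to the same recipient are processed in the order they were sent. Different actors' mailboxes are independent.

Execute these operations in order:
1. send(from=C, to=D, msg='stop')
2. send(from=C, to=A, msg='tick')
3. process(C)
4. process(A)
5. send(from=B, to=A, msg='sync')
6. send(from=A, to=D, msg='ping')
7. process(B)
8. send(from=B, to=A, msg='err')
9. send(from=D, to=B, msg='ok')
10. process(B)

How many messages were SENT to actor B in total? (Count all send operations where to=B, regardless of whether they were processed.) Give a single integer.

After 1 (send(from=C, to=D, msg='stop')): A:[] B:[] C:[] D:[stop]
After 2 (send(from=C, to=A, msg='tick')): A:[tick] B:[] C:[] D:[stop]
After 3 (process(C)): A:[tick] B:[] C:[] D:[stop]
After 4 (process(A)): A:[] B:[] C:[] D:[stop]
After 5 (send(from=B, to=A, msg='sync')): A:[sync] B:[] C:[] D:[stop]
After 6 (send(from=A, to=D, msg='ping')): A:[sync] B:[] C:[] D:[stop,ping]
After 7 (process(B)): A:[sync] B:[] C:[] D:[stop,ping]
After 8 (send(from=B, to=A, msg='err')): A:[sync,err] B:[] C:[] D:[stop,ping]
After 9 (send(from=D, to=B, msg='ok')): A:[sync,err] B:[ok] C:[] D:[stop,ping]
After 10 (process(B)): A:[sync,err] B:[] C:[] D:[stop,ping]

Answer: 1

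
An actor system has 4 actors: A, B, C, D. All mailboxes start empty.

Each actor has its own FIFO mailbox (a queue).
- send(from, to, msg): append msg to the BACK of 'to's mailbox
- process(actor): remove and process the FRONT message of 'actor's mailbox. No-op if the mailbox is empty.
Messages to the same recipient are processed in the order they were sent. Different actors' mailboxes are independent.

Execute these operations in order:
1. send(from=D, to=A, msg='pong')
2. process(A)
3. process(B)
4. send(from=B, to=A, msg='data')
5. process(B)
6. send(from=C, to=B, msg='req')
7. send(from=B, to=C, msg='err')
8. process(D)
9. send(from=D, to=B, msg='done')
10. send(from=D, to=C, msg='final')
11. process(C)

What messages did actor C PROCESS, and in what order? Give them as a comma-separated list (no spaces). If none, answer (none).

Answer: err

Derivation:
After 1 (send(from=D, to=A, msg='pong')): A:[pong] B:[] C:[] D:[]
After 2 (process(A)): A:[] B:[] C:[] D:[]
After 3 (process(B)): A:[] B:[] C:[] D:[]
After 4 (send(from=B, to=A, msg='data')): A:[data] B:[] C:[] D:[]
After 5 (process(B)): A:[data] B:[] C:[] D:[]
After 6 (send(from=C, to=B, msg='req')): A:[data] B:[req] C:[] D:[]
After 7 (send(from=B, to=C, msg='err')): A:[data] B:[req] C:[err] D:[]
After 8 (process(D)): A:[data] B:[req] C:[err] D:[]
After 9 (send(from=D, to=B, msg='done')): A:[data] B:[req,done] C:[err] D:[]
After 10 (send(from=D, to=C, msg='final')): A:[data] B:[req,done] C:[err,final] D:[]
After 11 (process(C)): A:[data] B:[req,done] C:[final] D:[]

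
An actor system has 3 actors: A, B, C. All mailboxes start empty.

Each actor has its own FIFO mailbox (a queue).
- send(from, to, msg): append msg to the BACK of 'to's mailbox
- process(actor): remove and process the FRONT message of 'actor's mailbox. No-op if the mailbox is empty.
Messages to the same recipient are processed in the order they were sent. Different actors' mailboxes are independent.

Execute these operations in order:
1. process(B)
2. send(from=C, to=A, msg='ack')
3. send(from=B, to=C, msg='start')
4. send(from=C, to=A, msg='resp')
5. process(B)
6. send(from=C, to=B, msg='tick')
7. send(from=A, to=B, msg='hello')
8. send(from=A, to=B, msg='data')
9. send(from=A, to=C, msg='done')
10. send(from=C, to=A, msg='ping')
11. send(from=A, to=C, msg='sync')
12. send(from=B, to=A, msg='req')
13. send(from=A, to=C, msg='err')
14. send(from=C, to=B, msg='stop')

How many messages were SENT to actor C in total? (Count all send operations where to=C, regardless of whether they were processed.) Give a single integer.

After 1 (process(B)): A:[] B:[] C:[]
After 2 (send(from=C, to=A, msg='ack')): A:[ack] B:[] C:[]
After 3 (send(from=B, to=C, msg='start')): A:[ack] B:[] C:[start]
After 4 (send(from=C, to=A, msg='resp')): A:[ack,resp] B:[] C:[start]
After 5 (process(B)): A:[ack,resp] B:[] C:[start]
After 6 (send(from=C, to=B, msg='tick')): A:[ack,resp] B:[tick] C:[start]
After 7 (send(from=A, to=B, msg='hello')): A:[ack,resp] B:[tick,hello] C:[start]
After 8 (send(from=A, to=B, msg='data')): A:[ack,resp] B:[tick,hello,data] C:[start]
After 9 (send(from=A, to=C, msg='done')): A:[ack,resp] B:[tick,hello,data] C:[start,done]
After 10 (send(from=C, to=A, msg='ping')): A:[ack,resp,ping] B:[tick,hello,data] C:[start,done]
After 11 (send(from=A, to=C, msg='sync')): A:[ack,resp,ping] B:[tick,hello,data] C:[start,done,sync]
After 12 (send(from=B, to=A, msg='req')): A:[ack,resp,ping,req] B:[tick,hello,data] C:[start,done,sync]
After 13 (send(from=A, to=C, msg='err')): A:[ack,resp,ping,req] B:[tick,hello,data] C:[start,done,sync,err]
After 14 (send(from=C, to=B, msg='stop')): A:[ack,resp,ping,req] B:[tick,hello,data,stop] C:[start,done,sync,err]

Answer: 4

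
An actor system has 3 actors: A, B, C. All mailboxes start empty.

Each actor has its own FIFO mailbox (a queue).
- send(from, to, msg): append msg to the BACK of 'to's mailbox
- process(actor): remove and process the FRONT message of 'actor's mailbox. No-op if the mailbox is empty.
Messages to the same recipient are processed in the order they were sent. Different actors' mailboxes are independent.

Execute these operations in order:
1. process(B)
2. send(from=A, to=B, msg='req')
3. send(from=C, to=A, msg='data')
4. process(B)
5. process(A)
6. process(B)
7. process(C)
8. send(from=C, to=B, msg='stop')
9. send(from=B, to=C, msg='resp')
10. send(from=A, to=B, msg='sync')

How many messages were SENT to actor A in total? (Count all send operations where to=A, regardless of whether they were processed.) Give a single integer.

Answer: 1

Derivation:
After 1 (process(B)): A:[] B:[] C:[]
After 2 (send(from=A, to=B, msg='req')): A:[] B:[req] C:[]
After 3 (send(from=C, to=A, msg='data')): A:[data] B:[req] C:[]
After 4 (process(B)): A:[data] B:[] C:[]
After 5 (process(A)): A:[] B:[] C:[]
After 6 (process(B)): A:[] B:[] C:[]
After 7 (process(C)): A:[] B:[] C:[]
After 8 (send(from=C, to=B, msg='stop')): A:[] B:[stop] C:[]
After 9 (send(from=B, to=C, msg='resp')): A:[] B:[stop] C:[resp]
After 10 (send(from=A, to=B, msg='sync')): A:[] B:[stop,sync] C:[resp]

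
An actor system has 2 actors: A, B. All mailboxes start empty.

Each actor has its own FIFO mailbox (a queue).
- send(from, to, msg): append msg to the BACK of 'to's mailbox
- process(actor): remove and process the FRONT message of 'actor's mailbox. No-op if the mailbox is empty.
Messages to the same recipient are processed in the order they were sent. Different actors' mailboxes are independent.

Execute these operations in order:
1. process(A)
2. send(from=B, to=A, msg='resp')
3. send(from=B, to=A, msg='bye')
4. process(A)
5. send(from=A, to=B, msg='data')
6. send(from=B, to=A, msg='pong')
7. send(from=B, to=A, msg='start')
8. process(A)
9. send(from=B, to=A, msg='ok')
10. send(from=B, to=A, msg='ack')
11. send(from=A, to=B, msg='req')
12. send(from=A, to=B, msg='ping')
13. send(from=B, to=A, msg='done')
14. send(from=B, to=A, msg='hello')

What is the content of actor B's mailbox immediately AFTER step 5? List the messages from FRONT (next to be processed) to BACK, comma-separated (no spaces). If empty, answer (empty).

After 1 (process(A)): A:[] B:[]
After 2 (send(from=B, to=A, msg='resp')): A:[resp] B:[]
After 3 (send(from=B, to=A, msg='bye')): A:[resp,bye] B:[]
After 4 (process(A)): A:[bye] B:[]
After 5 (send(from=A, to=B, msg='data')): A:[bye] B:[data]

data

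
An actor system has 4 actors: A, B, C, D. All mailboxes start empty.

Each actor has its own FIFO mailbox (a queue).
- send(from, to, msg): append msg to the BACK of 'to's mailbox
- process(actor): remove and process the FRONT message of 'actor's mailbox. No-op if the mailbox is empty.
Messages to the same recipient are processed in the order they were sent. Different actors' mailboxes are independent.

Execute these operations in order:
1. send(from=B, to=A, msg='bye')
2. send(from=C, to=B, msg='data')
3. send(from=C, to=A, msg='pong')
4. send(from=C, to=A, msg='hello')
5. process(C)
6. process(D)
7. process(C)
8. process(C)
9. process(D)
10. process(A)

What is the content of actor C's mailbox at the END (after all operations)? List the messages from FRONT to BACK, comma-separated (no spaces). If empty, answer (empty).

Answer: (empty)

Derivation:
After 1 (send(from=B, to=A, msg='bye')): A:[bye] B:[] C:[] D:[]
After 2 (send(from=C, to=B, msg='data')): A:[bye] B:[data] C:[] D:[]
After 3 (send(from=C, to=A, msg='pong')): A:[bye,pong] B:[data] C:[] D:[]
After 4 (send(from=C, to=A, msg='hello')): A:[bye,pong,hello] B:[data] C:[] D:[]
After 5 (process(C)): A:[bye,pong,hello] B:[data] C:[] D:[]
After 6 (process(D)): A:[bye,pong,hello] B:[data] C:[] D:[]
After 7 (process(C)): A:[bye,pong,hello] B:[data] C:[] D:[]
After 8 (process(C)): A:[bye,pong,hello] B:[data] C:[] D:[]
After 9 (process(D)): A:[bye,pong,hello] B:[data] C:[] D:[]
After 10 (process(A)): A:[pong,hello] B:[data] C:[] D:[]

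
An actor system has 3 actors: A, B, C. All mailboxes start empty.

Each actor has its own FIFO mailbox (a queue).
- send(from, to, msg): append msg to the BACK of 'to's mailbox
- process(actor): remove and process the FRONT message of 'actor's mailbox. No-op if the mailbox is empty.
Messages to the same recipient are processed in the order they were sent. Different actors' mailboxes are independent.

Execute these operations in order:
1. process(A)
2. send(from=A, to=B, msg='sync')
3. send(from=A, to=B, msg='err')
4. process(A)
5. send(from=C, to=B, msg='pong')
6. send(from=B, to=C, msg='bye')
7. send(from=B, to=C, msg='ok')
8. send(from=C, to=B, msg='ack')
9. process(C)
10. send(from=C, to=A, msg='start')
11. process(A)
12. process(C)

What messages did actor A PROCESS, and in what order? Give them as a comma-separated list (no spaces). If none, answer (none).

After 1 (process(A)): A:[] B:[] C:[]
After 2 (send(from=A, to=B, msg='sync')): A:[] B:[sync] C:[]
After 3 (send(from=A, to=B, msg='err')): A:[] B:[sync,err] C:[]
After 4 (process(A)): A:[] B:[sync,err] C:[]
After 5 (send(from=C, to=B, msg='pong')): A:[] B:[sync,err,pong] C:[]
After 6 (send(from=B, to=C, msg='bye')): A:[] B:[sync,err,pong] C:[bye]
After 7 (send(from=B, to=C, msg='ok')): A:[] B:[sync,err,pong] C:[bye,ok]
After 8 (send(from=C, to=B, msg='ack')): A:[] B:[sync,err,pong,ack] C:[bye,ok]
After 9 (process(C)): A:[] B:[sync,err,pong,ack] C:[ok]
After 10 (send(from=C, to=A, msg='start')): A:[start] B:[sync,err,pong,ack] C:[ok]
After 11 (process(A)): A:[] B:[sync,err,pong,ack] C:[ok]
After 12 (process(C)): A:[] B:[sync,err,pong,ack] C:[]

Answer: start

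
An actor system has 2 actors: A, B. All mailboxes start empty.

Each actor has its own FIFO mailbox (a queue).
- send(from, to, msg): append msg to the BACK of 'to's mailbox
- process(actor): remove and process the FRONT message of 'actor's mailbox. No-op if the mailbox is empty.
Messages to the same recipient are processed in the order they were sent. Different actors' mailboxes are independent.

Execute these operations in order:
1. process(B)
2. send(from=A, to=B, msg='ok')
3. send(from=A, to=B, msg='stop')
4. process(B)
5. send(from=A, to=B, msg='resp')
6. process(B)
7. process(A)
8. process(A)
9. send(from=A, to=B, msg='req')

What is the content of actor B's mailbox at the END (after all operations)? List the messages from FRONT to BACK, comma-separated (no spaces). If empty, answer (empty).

After 1 (process(B)): A:[] B:[]
After 2 (send(from=A, to=B, msg='ok')): A:[] B:[ok]
After 3 (send(from=A, to=B, msg='stop')): A:[] B:[ok,stop]
After 4 (process(B)): A:[] B:[stop]
After 5 (send(from=A, to=B, msg='resp')): A:[] B:[stop,resp]
After 6 (process(B)): A:[] B:[resp]
After 7 (process(A)): A:[] B:[resp]
After 8 (process(A)): A:[] B:[resp]
After 9 (send(from=A, to=B, msg='req')): A:[] B:[resp,req]

Answer: resp,req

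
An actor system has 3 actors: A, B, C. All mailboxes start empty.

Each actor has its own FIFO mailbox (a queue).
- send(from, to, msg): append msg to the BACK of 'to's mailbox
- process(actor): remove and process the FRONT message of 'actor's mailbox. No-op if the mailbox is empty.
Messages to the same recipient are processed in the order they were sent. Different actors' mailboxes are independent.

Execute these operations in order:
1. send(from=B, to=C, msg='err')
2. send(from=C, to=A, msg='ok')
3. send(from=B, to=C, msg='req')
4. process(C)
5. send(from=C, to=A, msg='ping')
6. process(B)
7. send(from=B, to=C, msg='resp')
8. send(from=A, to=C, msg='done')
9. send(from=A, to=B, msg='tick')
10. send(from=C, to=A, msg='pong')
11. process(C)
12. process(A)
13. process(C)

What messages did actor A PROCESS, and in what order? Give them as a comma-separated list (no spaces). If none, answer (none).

Answer: ok

Derivation:
After 1 (send(from=B, to=C, msg='err')): A:[] B:[] C:[err]
After 2 (send(from=C, to=A, msg='ok')): A:[ok] B:[] C:[err]
After 3 (send(from=B, to=C, msg='req')): A:[ok] B:[] C:[err,req]
After 4 (process(C)): A:[ok] B:[] C:[req]
After 5 (send(from=C, to=A, msg='ping')): A:[ok,ping] B:[] C:[req]
After 6 (process(B)): A:[ok,ping] B:[] C:[req]
After 7 (send(from=B, to=C, msg='resp')): A:[ok,ping] B:[] C:[req,resp]
After 8 (send(from=A, to=C, msg='done')): A:[ok,ping] B:[] C:[req,resp,done]
After 9 (send(from=A, to=B, msg='tick')): A:[ok,ping] B:[tick] C:[req,resp,done]
After 10 (send(from=C, to=A, msg='pong')): A:[ok,ping,pong] B:[tick] C:[req,resp,done]
After 11 (process(C)): A:[ok,ping,pong] B:[tick] C:[resp,done]
After 12 (process(A)): A:[ping,pong] B:[tick] C:[resp,done]
After 13 (process(C)): A:[ping,pong] B:[tick] C:[done]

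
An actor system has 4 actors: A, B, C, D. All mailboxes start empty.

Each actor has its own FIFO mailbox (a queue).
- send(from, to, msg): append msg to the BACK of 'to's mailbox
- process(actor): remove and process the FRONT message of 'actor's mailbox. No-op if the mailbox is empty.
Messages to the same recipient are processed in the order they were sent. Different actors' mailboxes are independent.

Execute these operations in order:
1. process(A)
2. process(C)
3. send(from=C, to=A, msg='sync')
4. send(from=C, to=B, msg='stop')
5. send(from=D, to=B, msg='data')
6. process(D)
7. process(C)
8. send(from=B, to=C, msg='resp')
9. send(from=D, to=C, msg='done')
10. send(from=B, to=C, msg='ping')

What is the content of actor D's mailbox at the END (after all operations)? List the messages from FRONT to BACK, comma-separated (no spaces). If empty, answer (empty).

After 1 (process(A)): A:[] B:[] C:[] D:[]
After 2 (process(C)): A:[] B:[] C:[] D:[]
After 3 (send(from=C, to=A, msg='sync')): A:[sync] B:[] C:[] D:[]
After 4 (send(from=C, to=B, msg='stop')): A:[sync] B:[stop] C:[] D:[]
After 5 (send(from=D, to=B, msg='data')): A:[sync] B:[stop,data] C:[] D:[]
After 6 (process(D)): A:[sync] B:[stop,data] C:[] D:[]
After 7 (process(C)): A:[sync] B:[stop,data] C:[] D:[]
After 8 (send(from=B, to=C, msg='resp')): A:[sync] B:[stop,data] C:[resp] D:[]
After 9 (send(from=D, to=C, msg='done')): A:[sync] B:[stop,data] C:[resp,done] D:[]
After 10 (send(from=B, to=C, msg='ping')): A:[sync] B:[stop,data] C:[resp,done,ping] D:[]

Answer: (empty)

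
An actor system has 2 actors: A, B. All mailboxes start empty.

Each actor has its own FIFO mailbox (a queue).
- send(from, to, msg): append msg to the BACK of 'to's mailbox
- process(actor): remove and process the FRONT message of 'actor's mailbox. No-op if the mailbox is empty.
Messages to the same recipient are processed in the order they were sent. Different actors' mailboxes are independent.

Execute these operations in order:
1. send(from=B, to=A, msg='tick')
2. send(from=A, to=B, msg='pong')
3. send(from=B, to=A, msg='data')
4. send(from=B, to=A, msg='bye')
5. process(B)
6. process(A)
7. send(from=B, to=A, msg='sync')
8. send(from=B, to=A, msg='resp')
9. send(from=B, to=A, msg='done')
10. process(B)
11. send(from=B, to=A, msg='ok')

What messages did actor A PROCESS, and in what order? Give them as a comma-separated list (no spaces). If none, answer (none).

After 1 (send(from=B, to=A, msg='tick')): A:[tick] B:[]
After 2 (send(from=A, to=B, msg='pong')): A:[tick] B:[pong]
After 3 (send(from=B, to=A, msg='data')): A:[tick,data] B:[pong]
After 4 (send(from=B, to=A, msg='bye')): A:[tick,data,bye] B:[pong]
After 5 (process(B)): A:[tick,data,bye] B:[]
After 6 (process(A)): A:[data,bye] B:[]
After 7 (send(from=B, to=A, msg='sync')): A:[data,bye,sync] B:[]
After 8 (send(from=B, to=A, msg='resp')): A:[data,bye,sync,resp] B:[]
After 9 (send(from=B, to=A, msg='done')): A:[data,bye,sync,resp,done] B:[]
After 10 (process(B)): A:[data,bye,sync,resp,done] B:[]
After 11 (send(from=B, to=A, msg='ok')): A:[data,bye,sync,resp,done,ok] B:[]

Answer: tick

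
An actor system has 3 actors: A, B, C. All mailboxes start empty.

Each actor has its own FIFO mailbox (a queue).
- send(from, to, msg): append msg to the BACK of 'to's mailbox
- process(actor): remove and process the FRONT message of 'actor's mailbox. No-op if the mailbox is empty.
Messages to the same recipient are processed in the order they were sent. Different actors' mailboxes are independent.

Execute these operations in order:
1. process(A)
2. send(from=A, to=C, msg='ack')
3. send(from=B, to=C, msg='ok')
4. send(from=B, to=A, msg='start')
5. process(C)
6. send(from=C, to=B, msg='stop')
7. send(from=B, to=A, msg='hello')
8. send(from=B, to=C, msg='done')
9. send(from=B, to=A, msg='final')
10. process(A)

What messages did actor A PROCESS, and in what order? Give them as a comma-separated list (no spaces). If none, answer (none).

After 1 (process(A)): A:[] B:[] C:[]
After 2 (send(from=A, to=C, msg='ack')): A:[] B:[] C:[ack]
After 3 (send(from=B, to=C, msg='ok')): A:[] B:[] C:[ack,ok]
After 4 (send(from=B, to=A, msg='start')): A:[start] B:[] C:[ack,ok]
After 5 (process(C)): A:[start] B:[] C:[ok]
After 6 (send(from=C, to=B, msg='stop')): A:[start] B:[stop] C:[ok]
After 7 (send(from=B, to=A, msg='hello')): A:[start,hello] B:[stop] C:[ok]
After 8 (send(from=B, to=C, msg='done')): A:[start,hello] B:[stop] C:[ok,done]
After 9 (send(from=B, to=A, msg='final')): A:[start,hello,final] B:[stop] C:[ok,done]
After 10 (process(A)): A:[hello,final] B:[stop] C:[ok,done]

Answer: start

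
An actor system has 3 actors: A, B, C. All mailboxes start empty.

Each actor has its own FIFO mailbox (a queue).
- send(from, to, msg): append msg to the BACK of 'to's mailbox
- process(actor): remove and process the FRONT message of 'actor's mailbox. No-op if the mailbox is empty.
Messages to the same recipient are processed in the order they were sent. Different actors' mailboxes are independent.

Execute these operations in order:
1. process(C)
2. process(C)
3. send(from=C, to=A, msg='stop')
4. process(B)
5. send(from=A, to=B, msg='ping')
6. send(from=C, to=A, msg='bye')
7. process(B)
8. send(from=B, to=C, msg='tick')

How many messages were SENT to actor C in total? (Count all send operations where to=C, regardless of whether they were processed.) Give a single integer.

Answer: 1

Derivation:
After 1 (process(C)): A:[] B:[] C:[]
After 2 (process(C)): A:[] B:[] C:[]
After 3 (send(from=C, to=A, msg='stop')): A:[stop] B:[] C:[]
After 4 (process(B)): A:[stop] B:[] C:[]
After 5 (send(from=A, to=B, msg='ping')): A:[stop] B:[ping] C:[]
After 6 (send(from=C, to=A, msg='bye')): A:[stop,bye] B:[ping] C:[]
After 7 (process(B)): A:[stop,bye] B:[] C:[]
After 8 (send(from=B, to=C, msg='tick')): A:[stop,bye] B:[] C:[tick]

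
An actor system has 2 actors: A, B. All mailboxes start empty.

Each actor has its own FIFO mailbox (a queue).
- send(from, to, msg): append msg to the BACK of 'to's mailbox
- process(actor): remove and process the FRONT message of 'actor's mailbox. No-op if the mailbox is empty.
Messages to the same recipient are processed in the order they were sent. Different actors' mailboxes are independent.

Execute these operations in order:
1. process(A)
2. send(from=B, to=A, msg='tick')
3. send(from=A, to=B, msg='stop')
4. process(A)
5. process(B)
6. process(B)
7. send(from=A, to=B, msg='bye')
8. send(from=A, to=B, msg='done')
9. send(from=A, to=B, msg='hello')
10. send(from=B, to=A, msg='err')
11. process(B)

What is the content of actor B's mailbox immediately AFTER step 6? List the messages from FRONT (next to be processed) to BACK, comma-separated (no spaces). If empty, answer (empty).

After 1 (process(A)): A:[] B:[]
After 2 (send(from=B, to=A, msg='tick')): A:[tick] B:[]
After 3 (send(from=A, to=B, msg='stop')): A:[tick] B:[stop]
After 4 (process(A)): A:[] B:[stop]
After 5 (process(B)): A:[] B:[]
After 6 (process(B)): A:[] B:[]

(empty)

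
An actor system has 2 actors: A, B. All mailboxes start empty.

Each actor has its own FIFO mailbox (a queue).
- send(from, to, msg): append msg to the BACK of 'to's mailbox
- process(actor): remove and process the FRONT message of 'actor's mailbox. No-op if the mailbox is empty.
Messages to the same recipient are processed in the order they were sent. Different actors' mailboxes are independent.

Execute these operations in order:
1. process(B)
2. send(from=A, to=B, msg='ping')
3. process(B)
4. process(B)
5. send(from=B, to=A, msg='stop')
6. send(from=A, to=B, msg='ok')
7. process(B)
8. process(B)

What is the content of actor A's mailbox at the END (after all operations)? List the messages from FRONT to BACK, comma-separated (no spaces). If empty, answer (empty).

Answer: stop

Derivation:
After 1 (process(B)): A:[] B:[]
After 2 (send(from=A, to=B, msg='ping')): A:[] B:[ping]
After 3 (process(B)): A:[] B:[]
After 4 (process(B)): A:[] B:[]
After 5 (send(from=B, to=A, msg='stop')): A:[stop] B:[]
After 6 (send(from=A, to=B, msg='ok')): A:[stop] B:[ok]
After 7 (process(B)): A:[stop] B:[]
After 8 (process(B)): A:[stop] B:[]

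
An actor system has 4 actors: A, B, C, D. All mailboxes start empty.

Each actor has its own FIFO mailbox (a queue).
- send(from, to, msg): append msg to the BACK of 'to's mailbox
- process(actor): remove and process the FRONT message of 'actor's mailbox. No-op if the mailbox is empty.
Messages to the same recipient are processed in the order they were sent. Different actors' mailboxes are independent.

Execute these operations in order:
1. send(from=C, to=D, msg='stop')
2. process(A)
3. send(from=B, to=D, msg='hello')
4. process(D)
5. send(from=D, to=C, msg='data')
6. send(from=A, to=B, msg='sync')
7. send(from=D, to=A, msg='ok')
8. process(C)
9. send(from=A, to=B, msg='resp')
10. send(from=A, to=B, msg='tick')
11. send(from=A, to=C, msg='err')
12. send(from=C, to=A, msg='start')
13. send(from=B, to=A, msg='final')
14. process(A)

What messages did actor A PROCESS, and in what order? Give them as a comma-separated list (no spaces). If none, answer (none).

After 1 (send(from=C, to=D, msg='stop')): A:[] B:[] C:[] D:[stop]
After 2 (process(A)): A:[] B:[] C:[] D:[stop]
After 3 (send(from=B, to=D, msg='hello')): A:[] B:[] C:[] D:[stop,hello]
After 4 (process(D)): A:[] B:[] C:[] D:[hello]
After 5 (send(from=D, to=C, msg='data')): A:[] B:[] C:[data] D:[hello]
After 6 (send(from=A, to=B, msg='sync')): A:[] B:[sync] C:[data] D:[hello]
After 7 (send(from=D, to=A, msg='ok')): A:[ok] B:[sync] C:[data] D:[hello]
After 8 (process(C)): A:[ok] B:[sync] C:[] D:[hello]
After 9 (send(from=A, to=B, msg='resp')): A:[ok] B:[sync,resp] C:[] D:[hello]
After 10 (send(from=A, to=B, msg='tick')): A:[ok] B:[sync,resp,tick] C:[] D:[hello]
After 11 (send(from=A, to=C, msg='err')): A:[ok] B:[sync,resp,tick] C:[err] D:[hello]
After 12 (send(from=C, to=A, msg='start')): A:[ok,start] B:[sync,resp,tick] C:[err] D:[hello]
After 13 (send(from=B, to=A, msg='final')): A:[ok,start,final] B:[sync,resp,tick] C:[err] D:[hello]
After 14 (process(A)): A:[start,final] B:[sync,resp,tick] C:[err] D:[hello]

Answer: ok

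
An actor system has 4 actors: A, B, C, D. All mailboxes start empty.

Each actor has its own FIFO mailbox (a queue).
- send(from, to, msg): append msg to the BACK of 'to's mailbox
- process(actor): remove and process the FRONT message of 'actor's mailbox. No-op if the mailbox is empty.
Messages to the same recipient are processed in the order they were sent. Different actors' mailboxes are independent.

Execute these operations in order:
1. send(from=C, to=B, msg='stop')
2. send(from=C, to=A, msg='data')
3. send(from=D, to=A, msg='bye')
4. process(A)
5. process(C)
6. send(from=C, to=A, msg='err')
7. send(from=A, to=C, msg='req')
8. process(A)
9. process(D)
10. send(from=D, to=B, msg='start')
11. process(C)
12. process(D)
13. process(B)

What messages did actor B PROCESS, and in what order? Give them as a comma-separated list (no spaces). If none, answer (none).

After 1 (send(from=C, to=B, msg='stop')): A:[] B:[stop] C:[] D:[]
After 2 (send(from=C, to=A, msg='data')): A:[data] B:[stop] C:[] D:[]
After 3 (send(from=D, to=A, msg='bye')): A:[data,bye] B:[stop] C:[] D:[]
After 4 (process(A)): A:[bye] B:[stop] C:[] D:[]
After 5 (process(C)): A:[bye] B:[stop] C:[] D:[]
After 6 (send(from=C, to=A, msg='err')): A:[bye,err] B:[stop] C:[] D:[]
After 7 (send(from=A, to=C, msg='req')): A:[bye,err] B:[stop] C:[req] D:[]
After 8 (process(A)): A:[err] B:[stop] C:[req] D:[]
After 9 (process(D)): A:[err] B:[stop] C:[req] D:[]
After 10 (send(from=D, to=B, msg='start')): A:[err] B:[stop,start] C:[req] D:[]
After 11 (process(C)): A:[err] B:[stop,start] C:[] D:[]
After 12 (process(D)): A:[err] B:[stop,start] C:[] D:[]
After 13 (process(B)): A:[err] B:[start] C:[] D:[]

Answer: stop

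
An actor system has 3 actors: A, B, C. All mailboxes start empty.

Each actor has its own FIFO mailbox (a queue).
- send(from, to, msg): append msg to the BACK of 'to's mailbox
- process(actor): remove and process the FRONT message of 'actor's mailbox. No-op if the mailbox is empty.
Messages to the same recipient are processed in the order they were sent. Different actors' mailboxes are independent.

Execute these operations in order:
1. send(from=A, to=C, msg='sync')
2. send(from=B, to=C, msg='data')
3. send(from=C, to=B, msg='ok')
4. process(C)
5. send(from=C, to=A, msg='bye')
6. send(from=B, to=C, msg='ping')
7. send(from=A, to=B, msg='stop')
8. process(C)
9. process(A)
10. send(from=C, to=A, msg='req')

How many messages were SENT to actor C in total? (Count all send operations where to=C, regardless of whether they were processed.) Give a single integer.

After 1 (send(from=A, to=C, msg='sync')): A:[] B:[] C:[sync]
After 2 (send(from=B, to=C, msg='data')): A:[] B:[] C:[sync,data]
After 3 (send(from=C, to=B, msg='ok')): A:[] B:[ok] C:[sync,data]
After 4 (process(C)): A:[] B:[ok] C:[data]
After 5 (send(from=C, to=A, msg='bye')): A:[bye] B:[ok] C:[data]
After 6 (send(from=B, to=C, msg='ping')): A:[bye] B:[ok] C:[data,ping]
After 7 (send(from=A, to=B, msg='stop')): A:[bye] B:[ok,stop] C:[data,ping]
After 8 (process(C)): A:[bye] B:[ok,stop] C:[ping]
After 9 (process(A)): A:[] B:[ok,stop] C:[ping]
After 10 (send(from=C, to=A, msg='req')): A:[req] B:[ok,stop] C:[ping]

Answer: 3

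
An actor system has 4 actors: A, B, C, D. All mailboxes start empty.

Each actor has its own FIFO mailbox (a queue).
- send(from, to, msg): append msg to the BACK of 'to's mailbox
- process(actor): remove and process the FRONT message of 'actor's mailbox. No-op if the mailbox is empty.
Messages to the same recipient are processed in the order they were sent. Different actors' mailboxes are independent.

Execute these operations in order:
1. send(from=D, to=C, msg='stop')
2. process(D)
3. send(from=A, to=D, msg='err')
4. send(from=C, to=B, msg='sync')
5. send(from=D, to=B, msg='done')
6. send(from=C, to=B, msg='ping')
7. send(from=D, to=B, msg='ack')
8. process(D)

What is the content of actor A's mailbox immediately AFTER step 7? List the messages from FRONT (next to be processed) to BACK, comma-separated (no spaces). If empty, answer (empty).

After 1 (send(from=D, to=C, msg='stop')): A:[] B:[] C:[stop] D:[]
After 2 (process(D)): A:[] B:[] C:[stop] D:[]
After 3 (send(from=A, to=D, msg='err')): A:[] B:[] C:[stop] D:[err]
After 4 (send(from=C, to=B, msg='sync')): A:[] B:[sync] C:[stop] D:[err]
After 5 (send(from=D, to=B, msg='done')): A:[] B:[sync,done] C:[stop] D:[err]
After 6 (send(from=C, to=B, msg='ping')): A:[] B:[sync,done,ping] C:[stop] D:[err]
After 7 (send(from=D, to=B, msg='ack')): A:[] B:[sync,done,ping,ack] C:[stop] D:[err]

(empty)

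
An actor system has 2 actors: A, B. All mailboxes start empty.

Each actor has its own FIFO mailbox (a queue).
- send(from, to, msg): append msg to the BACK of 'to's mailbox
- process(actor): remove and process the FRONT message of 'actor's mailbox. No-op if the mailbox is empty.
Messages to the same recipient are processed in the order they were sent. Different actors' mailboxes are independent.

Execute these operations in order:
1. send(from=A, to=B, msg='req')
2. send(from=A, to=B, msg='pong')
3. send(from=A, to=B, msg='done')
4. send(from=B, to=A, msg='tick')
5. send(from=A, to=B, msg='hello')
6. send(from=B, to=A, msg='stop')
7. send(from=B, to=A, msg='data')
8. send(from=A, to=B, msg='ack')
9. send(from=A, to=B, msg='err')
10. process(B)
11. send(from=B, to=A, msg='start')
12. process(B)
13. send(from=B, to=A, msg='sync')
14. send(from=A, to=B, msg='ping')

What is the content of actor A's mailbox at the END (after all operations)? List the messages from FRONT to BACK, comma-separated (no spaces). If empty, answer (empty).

After 1 (send(from=A, to=B, msg='req')): A:[] B:[req]
After 2 (send(from=A, to=B, msg='pong')): A:[] B:[req,pong]
After 3 (send(from=A, to=B, msg='done')): A:[] B:[req,pong,done]
After 4 (send(from=B, to=A, msg='tick')): A:[tick] B:[req,pong,done]
After 5 (send(from=A, to=B, msg='hello')): A:[tick] B:[req,pong,done,hello]
After 6 (send(from=B, to=A, msg='stop')): A:[tick,stop] B:[req,pong,done,hello]
After 7 (send(from=B, to=A, msg='data')): A:[tick,stop,data] B:[req,pong,done,hello]
After 8 (send(from=A, to=B, msg='ack')): A:[tick,stop,data] B:[req,pong,done,hello,ack]
After 9 (send(from=A, to=B, msg='err')): A:[tick,stop,data] B:[req,pong,done,hello,ack,err]
After 10 (process(B)): A:[tick,stop,data] B:[pong,done,hello,ack,err]
After 11 (send(from=B, to=A, msg='start')): A:[tick,stop,data,start] B:[pong,done,hello,ack,err]
After 12 (process(B)): A:[tick,stop,data,start] B:[done,hello,ack,err]
After 13 (send(from=B, to=A, msg='sync')): A:[tick,stop,data,start,sync] B:[done,hello,ack,err]
After 14 (send(from=A, to=B, msg='ping')): A:[tick,stop,data,start,sync] B:[done,hello,ack,err,ping]

Answer: tick,stop,data,start,sync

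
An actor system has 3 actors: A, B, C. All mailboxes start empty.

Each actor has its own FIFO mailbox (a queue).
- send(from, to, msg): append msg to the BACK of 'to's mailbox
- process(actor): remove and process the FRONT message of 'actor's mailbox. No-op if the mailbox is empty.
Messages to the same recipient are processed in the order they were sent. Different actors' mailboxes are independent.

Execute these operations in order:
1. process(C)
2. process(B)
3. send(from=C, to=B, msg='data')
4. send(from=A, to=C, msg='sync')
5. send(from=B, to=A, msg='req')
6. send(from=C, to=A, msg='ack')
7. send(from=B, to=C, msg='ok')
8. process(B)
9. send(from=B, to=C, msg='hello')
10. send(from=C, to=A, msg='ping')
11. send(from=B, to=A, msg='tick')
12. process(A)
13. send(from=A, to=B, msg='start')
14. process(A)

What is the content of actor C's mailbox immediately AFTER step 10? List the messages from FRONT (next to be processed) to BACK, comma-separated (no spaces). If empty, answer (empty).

After 1 (process(C)): A:[] B:[] C:[]
After 2 (process(B)): A:[] B:[] C:[]
After 3 (send(from=C, to=B, msg='data')): A:[] B:[data] C:[]
After 4 (send(from=A, to=C, msg='sync')): A:[] B:[data] C:[sync]
After 5 (send(from=B, to=A, msg='req')): A:[req] B:[data] C:[sync]
After 6 (send(from=C, to=A, msg='ack')): A:[req,ack] B:[data] C:[sync]
After 7 (send(from=B, to=C, msg='ok')): A:[req,ack] B:[data] C:[sync,ok]
After 8 (process(B)): A:[req,ack] B:[] C:[sync,ok]
After 9 (send(from=B, to=C, msg='hello')): A:[req,ack] B:[] C:[sync,ok,hello]
After 10 (send(from=C, to=A, msg='ping')): A:[req,ack,ping] B:[] C:[sync,ok,hello]

sync,ok,hello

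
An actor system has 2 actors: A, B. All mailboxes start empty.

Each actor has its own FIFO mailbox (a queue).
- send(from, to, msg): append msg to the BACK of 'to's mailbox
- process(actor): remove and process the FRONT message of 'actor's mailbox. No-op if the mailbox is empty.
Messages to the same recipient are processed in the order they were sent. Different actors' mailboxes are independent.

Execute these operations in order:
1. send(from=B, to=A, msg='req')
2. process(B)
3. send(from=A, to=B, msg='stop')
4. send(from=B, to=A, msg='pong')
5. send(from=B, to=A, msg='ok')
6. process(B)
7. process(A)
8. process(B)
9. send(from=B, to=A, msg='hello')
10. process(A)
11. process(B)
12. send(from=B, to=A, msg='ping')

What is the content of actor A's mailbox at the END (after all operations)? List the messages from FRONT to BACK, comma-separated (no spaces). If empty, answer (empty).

After 1 (send(from=B, to=A, msg='req')): A:[req] B:[]
After 2 (process(B)): A:[req] B:[]
After 3 (send(from=A, to=B, msg='stop')): A:[req] B:[stop]
After 4 (send(from=B, to=A, msg='pong')): A:[req,pong] B:[stop]
After 5 (send(from=B, to=A, msg='ok')): A:[req,pong,ok] B:[stop]
After 6 (process(B)): A:[req,pong,ok] B:[]
After 7 (process(A)): A:[pong,ok] B:[]
After 8 (process(B)): A:[pong,ok] B:[]
After 9 (send(from=B, to=A, msg='hello')): A:[pong,ok,hello] B:[]
After 10 (process(A)): A:[ok,hello] B:[]
After 11 (process(B)): A:[ok,hello] B:[]
After 12 (send(from=B, to=A, msg='ping')): A:[ok,hello,ping] B:[]

Answer: ok,hello,ping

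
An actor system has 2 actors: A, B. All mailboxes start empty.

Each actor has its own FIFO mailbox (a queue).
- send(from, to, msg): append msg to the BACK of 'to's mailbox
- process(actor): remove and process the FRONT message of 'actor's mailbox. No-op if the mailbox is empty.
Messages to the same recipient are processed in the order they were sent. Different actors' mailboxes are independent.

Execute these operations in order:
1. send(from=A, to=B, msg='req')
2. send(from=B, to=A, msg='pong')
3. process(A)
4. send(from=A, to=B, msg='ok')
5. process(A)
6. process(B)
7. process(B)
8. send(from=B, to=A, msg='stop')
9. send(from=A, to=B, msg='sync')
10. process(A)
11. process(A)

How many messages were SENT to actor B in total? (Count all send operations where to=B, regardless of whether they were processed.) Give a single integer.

After 1 (send(from=A, to=B, msg='req')): A:[] B:[req]
After 2 (send(from=B, to=A, msg='pong')): A:[pong] B:[req]
After 3 (process(A)): A:[] B:[req]
After 4 (send(from=A, to=B, msg='ok')): A:[] B:[req,ok]
After 5 (process(A)): A:[] B:[req,ok]
After 6 (process(B)): A:[] B:[ok]
After 7 (process(B)): A:[] B:[]
After 8 (send(from=B, to=A, msg='stop')): A:[stop] B:[]
After 9 (send(from=A, to=B, msg='sync')): A:[stop] B:[sync]
After 10 (process(A)): A:[] B:[sync]
After 11 (process(A)): A:[] B:[sync]

Answer: 3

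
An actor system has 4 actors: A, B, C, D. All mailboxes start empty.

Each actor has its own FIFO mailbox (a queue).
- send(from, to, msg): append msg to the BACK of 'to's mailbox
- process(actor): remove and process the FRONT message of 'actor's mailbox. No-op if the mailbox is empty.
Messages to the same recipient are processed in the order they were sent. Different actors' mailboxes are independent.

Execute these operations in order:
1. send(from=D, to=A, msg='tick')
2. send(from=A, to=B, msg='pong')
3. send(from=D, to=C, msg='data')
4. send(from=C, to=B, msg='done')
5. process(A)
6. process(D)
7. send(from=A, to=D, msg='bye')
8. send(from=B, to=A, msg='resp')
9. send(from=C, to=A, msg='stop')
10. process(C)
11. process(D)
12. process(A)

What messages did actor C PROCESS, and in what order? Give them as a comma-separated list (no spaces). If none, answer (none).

After 1 (send(from=D, to=A, msg='tick')): A:[tick] B:[] C:[] D:[]
After 2 (send(from=A, to=B, msg='pong')): A:[tick] B:[pong] C:[] D:[]
After 3 (send(from=D, to=C, msg='data')): A:[tick] B:[pong] C:[data] D:[]
After 4 (send(from=C, to=B, msg='done')): A:[tick] B:[pong,done] C:[data] D:[]
After 5 (process(A)): A:[] B:[pong,done] C:[data] D:[]
After 6 (process(D)): A:[] B:[pong,done] C:[data] D:[]
After 7 (send(from=A, to=D, msg='bye')): A:[] B:[pong,done] C:[data] D:[bye]
After 8 (send(from=B, to=A, msg='resp')): A:[resp] B:[pong,done] C:[data] D:[bye]
After 9 (send(from=C, to=A, msg='stop')): A:[resp,stop] B:[pong,done] C:[data] D:[bye]
After 10 (process(C)): A:[resp,stop] B:[pong,done] C:[] D:[bye]
After 11 (process(D)): A:[resp,stop] B:[pong,done] C:[] D:[]
After 12 (process(A)): A:[stop] B:[pong,done] C:[] D:[]

Answer: data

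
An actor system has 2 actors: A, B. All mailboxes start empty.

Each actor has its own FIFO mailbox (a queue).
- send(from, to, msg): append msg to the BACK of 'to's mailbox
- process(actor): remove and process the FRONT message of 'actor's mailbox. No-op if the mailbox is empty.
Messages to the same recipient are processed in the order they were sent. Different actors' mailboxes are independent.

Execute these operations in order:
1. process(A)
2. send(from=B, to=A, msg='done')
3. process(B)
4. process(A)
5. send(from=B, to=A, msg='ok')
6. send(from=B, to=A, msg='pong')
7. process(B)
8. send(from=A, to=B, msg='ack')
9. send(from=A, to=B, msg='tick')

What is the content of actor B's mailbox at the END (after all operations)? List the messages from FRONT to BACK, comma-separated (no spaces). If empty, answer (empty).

After 1 (process(A)): A:[] B:[]
After 2 (send(from=B, to=A, msg='done')): A:[done] B:[]
After 3 (process(B)): A:[done] B:[]
After 4 (process(A)): A:[] B:[]
After 5 (send(from=B, to=A, msg='ok')): A:[ok] B:[]
After 6 (send(from=B, to=A, msg='pong')): A:[ok,pong] B:[]
After 7 (process(B)): A:[ok,pong] B:[]
After 8 (send(from=A, to=B, msg='ack')): A:[ok,pong] B:[ack]
After 9 (send(from=A, to=B, msg='tick')): A:[ok,pong] B:[ack,tick]

Answer: ack,tick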